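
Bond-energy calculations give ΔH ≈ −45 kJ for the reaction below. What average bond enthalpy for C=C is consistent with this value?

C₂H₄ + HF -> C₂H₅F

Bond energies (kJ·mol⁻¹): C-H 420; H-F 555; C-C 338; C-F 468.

D(C=C) ≈ 626 kJ/mol

Let D be the C=C bond energy.
Σ(broken) = 4×420 + 1×D + 1×555 = 2235 + D
Σ(formed) = 1×338 + 1×468 + 5×420 = 2906
ΔH = Σ(broken) − Σ(formed) = (2235 + D) − (2906) = −671 + D
Setting this equal to −45 kJ gives D = 626 kJ/mol.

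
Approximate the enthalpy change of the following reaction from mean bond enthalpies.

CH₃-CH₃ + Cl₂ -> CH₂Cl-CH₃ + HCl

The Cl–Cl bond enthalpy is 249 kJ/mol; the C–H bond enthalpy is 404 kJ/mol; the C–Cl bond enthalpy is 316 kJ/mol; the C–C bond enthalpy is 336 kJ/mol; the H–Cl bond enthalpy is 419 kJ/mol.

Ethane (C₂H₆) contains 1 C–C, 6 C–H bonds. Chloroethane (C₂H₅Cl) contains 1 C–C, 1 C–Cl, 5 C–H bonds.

Bonds broken (reactants):
  C–C: 1 × 336 = 336
  C–H: 6 × 404 = 2424
  Cl–Cl: 1 × 249 = 249
  Σ(broken) = 3009 kJ
Bonds formed (products):
  C–C: 1 × 336 = 336
  C–Cl: 1 × 316 = 316
  C–H: 5 × 404 = 2020
  H–Cl: 1 × 419 = 419
  Σ(formed) = 3091 kJ
ΔH = Σ(broken) − Σ(formed) = 3009 − 3091 = −82 kJ

ΔH ≈ −82 kJ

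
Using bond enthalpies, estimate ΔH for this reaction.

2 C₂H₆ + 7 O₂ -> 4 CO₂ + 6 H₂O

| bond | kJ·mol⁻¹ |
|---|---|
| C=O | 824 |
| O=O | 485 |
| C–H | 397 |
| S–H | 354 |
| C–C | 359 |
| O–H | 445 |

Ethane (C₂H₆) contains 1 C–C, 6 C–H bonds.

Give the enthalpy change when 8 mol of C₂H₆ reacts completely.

Bonds broken (reactants):
  C–C: 2 × 359 = 718
  C–H: 12 × 397 = 4764
  O=O: 7 × 485 = 3395
  Σ(broken) = 8877 kJ
Bonds formed (products):
  C=O: 8 × 824 = 6592
  O–H: 12 × 445 = 5340
  Σ(formed) = 11932 kJ
ΔH = Σ(broken) − Σ(formed) = 8877 − 11932 = −3055 kJ
For 4× the reaction as written: 4 × (−3055) = −12220 kJ

ΔH = −12220 kJ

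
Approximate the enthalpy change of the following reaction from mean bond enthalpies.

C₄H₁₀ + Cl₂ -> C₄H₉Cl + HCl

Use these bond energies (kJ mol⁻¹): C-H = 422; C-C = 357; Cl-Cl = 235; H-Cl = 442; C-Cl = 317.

ΔH ≈ −102 kJ

Bonds broken (reactants):
  C-C: 3 × 357 = 1071
  C-H: 10 × 422 = 4220
  Cl-Cl: 1 × 235 = 235
  Σ(broken) = 5526 kJ
Bonds formed (products):
  C-C: 3 × 357 = 1071
  C-Cl: 1 × 317 = 317
  C-H: 9 × 422 = 3798
  H-Cl: 1 × 442 = 442
  Σ(formed) = 5628 kJ
ΔH = Σ(broken) − Σ(formed) = 5526 − 5628 = −102 kJ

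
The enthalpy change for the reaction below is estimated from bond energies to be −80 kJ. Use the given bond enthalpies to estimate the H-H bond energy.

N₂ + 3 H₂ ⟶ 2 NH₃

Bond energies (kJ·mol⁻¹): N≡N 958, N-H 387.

Let D be the H-H bond energy.
Σ(broken) = 3×D + 1×958 = 958 + 3D
Σ(formed) = 6×387 = 2322
ΔH = Σ(broken) − Σ(formed) = (958 + 3D) − (2322) = −1364 + 3D
Setting this equal to −80 kJ gives 3D = 1284, so D = 428 kJ/mol.

D(H-H) ≈ 428 kJ/mol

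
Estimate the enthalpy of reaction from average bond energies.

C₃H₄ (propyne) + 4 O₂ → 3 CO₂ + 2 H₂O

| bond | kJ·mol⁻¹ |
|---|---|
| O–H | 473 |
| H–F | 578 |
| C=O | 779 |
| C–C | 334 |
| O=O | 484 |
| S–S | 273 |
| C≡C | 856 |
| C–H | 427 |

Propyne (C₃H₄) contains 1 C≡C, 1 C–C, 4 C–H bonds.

ΔH ≈ −1732 kJ

Bonds broken (reactants):
  C≡C: 1 × 856 = 856
  C–C: 1 × 334 = 334
  C–H: 4 × 427 = 1708
  O=O: 4 × 484 = 1936
  Σ(broken) = 4834 kJ
Bonds formed (products):
  C=O: 6 × 779 = 4674
  O–H: 4 × 473 = 1892
  Σ(formed) = 6566 kJ
ΔH = Σ(broken) − Σ(formed) = 4834 − 6566 = −1732 kJ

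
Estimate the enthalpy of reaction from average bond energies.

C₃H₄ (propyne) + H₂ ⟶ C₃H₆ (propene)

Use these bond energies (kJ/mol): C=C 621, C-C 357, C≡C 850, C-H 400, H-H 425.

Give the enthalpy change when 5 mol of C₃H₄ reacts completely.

Bonds broken (reactants):
  C≡C: 1 × 850 = 850
  C-C: 1 × 357 = 357
  C-H: 4 × 400 = 1600
  H-H: 1 × 425 = 425
  Σ(broken) = 3232 kJ
Bonds formed (products):
  C-C: 1 × 357 = 357
  C-H: 6 × 400 = 2400
  C=C: 1 × 621 = 621
  Σ(formed) = 3378 kJ
ΔH = Σ(broken) − Σ(formed) = 3232 − 3378 = −146 kJ
For 5× the reaction as written: 5 × (−146) = −730 kJ

ΔH = −730 kJ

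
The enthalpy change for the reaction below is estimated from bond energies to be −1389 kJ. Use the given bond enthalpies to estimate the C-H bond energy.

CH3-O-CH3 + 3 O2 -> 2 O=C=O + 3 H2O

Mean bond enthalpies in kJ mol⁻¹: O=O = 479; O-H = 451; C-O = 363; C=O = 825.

D(C-H) ≈ 409 kJ/mol

Let D be the C-H bond energy.
Σ(broken) = 6×D + 2×363 + 3×479 = 2163 + 6D
Σ(formed) = 4×825 + 6×451 = 6006
ΔH = Σ(broken) − Σ(formed) = (2163 + 6D) − (6006) = −3843 + 6D
Setting this equal to −1389 kJ gives 6D = 2454, so D = 409 kJ/mol.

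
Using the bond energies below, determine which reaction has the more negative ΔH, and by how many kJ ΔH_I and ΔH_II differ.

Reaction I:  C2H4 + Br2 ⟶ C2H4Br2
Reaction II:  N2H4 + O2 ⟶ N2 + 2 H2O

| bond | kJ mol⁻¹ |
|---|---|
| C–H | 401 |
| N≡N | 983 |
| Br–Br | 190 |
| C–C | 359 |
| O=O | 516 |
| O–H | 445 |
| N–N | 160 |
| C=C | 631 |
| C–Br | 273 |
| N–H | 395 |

Reaction II, by 423 kJ

Reaction I:
  Bonds broken (reactants):
    Br–Br: 1 × 190 = 190
    C–H: 4 × 401 = 1604
    C=C: 1 × 631 = 631
    Σ(broken) = 2425 kJ
  Bonds formed (products):
    C–Br: 2 × 273 = 546
    C–C: 1 × 359 = 359
    C–H: 4 × 401 = 1604
    Σ(formed) = 2509 kJ
  ΔH_I = 2425 − 2509 = −84 kJ
Reaction II:
  Bonds broken (reactants):
    N–H: 4 × 395 = 1580
    N–N: 1 × 160 = 160
    O=O: 1 × 516 = 516
    Σ(broken) = 2256 kJ
  Bonds formed (products):
    N≡N: 1 × 983 = 983
    O–H: 4 × 445 = 1780
    Σ(formed) = 2763 kJ
  ΔH_II = 2256 − 2763 = −507 kJ
ΔH_I − ΔH_II = +423 kJ, so reaction II has the more negative ΔH; |ΔH_I − ΔH_II| = 423 kJ.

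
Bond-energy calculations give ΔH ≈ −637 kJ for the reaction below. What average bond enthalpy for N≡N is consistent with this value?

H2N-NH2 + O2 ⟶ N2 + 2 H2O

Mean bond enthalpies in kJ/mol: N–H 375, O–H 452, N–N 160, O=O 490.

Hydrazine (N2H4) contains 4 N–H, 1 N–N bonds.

Let D be the N≡N bond energy.
Σ(broken) = 4×375 + 1×160 + 1×490 = 2150
Σ(formed) = 1×D + 4×452 = 1808 + D
ΔH = Σ(broken) − Σ(formed) = (2150) − (1808 + D) = +342 − D
Setting this equal to −637 kJ gives D = 979 kJ/mol.

D(N≡N) ≈ 979 kJ/mol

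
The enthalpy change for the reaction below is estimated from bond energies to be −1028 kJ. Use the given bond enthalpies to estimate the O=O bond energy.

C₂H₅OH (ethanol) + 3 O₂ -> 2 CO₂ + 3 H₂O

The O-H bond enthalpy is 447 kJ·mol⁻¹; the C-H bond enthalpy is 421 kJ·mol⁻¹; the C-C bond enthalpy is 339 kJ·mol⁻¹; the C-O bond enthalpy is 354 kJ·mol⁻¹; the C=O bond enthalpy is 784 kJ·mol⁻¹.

D(O=O) ≈ 515 kJ/mol

Let D be the O=O bond energy.
Σ(broken) = 1×339 + 5×421 + 1×354 + 1×447 + 3×D = 3245 + 3D
Σ(formed) = 4×784 + 6×447 = 5818
ΔH = Σ(broken) − Σ(formed) = (3245 + 3D) − (5818) = −2573 + 3D
Setting this equal to −1028 kJ gives 3D = 1545, so D = 515 kJ/mol.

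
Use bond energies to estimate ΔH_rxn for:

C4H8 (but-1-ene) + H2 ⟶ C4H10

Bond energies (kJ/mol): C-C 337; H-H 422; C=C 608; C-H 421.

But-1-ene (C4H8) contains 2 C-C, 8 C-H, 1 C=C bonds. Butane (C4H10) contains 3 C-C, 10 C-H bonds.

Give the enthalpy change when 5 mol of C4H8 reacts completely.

Bonds broken (reactants):
  C-C: 2 × 337 = 674
  C-H: 8 × 421 = 3368
  C=C: 1 × 608 = 608
  H-H: 1 × 422 = 422
  Σ(broken) = 5072 kJ
Bonds formed (products):
  C-C: 3 × 337 = 1011
  C-H: 10 × 421 = 4210
  Σ(formed) = 5221 kJ
ΔH = Σ(broken) − Σ(formed) = 5072 − 5221 = −149 kJ
For 5× the reaction as written: 5 × (−149) = −745 kJ

ΔH = −745 kJ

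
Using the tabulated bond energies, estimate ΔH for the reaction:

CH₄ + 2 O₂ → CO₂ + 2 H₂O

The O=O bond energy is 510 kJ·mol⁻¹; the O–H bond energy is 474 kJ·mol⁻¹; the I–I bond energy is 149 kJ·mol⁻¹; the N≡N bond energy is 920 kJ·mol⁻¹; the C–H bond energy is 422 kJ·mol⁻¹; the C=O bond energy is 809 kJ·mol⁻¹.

ΔH ≈ −806 kJ

Bonds broken (reactants):
  C–H: 4 × 422 = 1688
  O=O: 2 × 510 = 1020
  Σ(broken) = 2708 kJ
Bonds formed (products):
  C=O: 2 × 809 = 1618
  O–H: 4 × 474 = 1896
  Σ(formed) = 3514 kJ
ΔH = Σ(broken) − Σ(formed) = 2708 − 3514 = −806 kJ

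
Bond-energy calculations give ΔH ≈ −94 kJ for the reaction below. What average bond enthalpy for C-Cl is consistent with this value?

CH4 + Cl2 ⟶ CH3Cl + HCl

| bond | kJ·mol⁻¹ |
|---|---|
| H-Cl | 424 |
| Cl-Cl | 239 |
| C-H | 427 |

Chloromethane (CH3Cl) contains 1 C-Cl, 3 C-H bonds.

D(C-Cl) ≈ 336 kJ/mol

Let D be the C-Cl bond energy.
Σ(broken) = 4×427 + 1×239 = 1947
Σ(formed) = 1×D + 3×427 + 1×424 = 1705 + D
ΔH = Σ(broken) − Σ(formed) = (1947) − (1705 + D) = +242 − D
Setting this equal to −94 kJ gives D = 336 kJ/mol.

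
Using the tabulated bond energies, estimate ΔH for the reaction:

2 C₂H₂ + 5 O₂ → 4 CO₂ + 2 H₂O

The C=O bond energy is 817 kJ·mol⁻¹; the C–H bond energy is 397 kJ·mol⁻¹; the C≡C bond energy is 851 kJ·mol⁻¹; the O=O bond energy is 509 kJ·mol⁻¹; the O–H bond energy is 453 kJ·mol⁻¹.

Bonds broken (reactants):
  C≡C: 2 × 851 = 1702
  C–H: 4 × 397 = 1588
  O=O: 5 × 509 = 2545
  Σ(broken) = 5835 kJ
Bonds formed (products):
  C=O: 8 × 817 = 6536
  O–H: 4 × 453 = 1812
  Σ(formed) = 8348 kJ
ΔH = Σ(broken) − Σ(formed) = 5835 − 8348 = −2513 kJ

ΔH ≈ −2513 kJ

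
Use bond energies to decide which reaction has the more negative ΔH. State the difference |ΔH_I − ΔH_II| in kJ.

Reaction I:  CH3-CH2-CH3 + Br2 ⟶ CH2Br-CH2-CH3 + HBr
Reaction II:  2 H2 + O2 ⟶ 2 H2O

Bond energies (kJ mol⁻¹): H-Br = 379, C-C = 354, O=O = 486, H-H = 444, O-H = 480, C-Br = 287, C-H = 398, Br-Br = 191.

Reaction I:
  Bonds broken (reactants):
    Br-Br: 1 × 191 = 191
    C-C: 2 × 354 = 708
    C-H: 8 × 398 = 3184
    Σ(broken) = 4083 kJ
  Bonds formed (products):
    C-Br: 1 × 287 = 287
    C-C: 2 × 354 = 708
    C-H: 7 × 398 = 2786
    H-Br: 1 × 379 = 379
    Σ(formed) = 4160 kJ
  ΔH_I = 4083 − 4160 = −77 kJ
Reaction II:
  Bonds broken (reactants):
    H-H: 2 × 444 = 888
    O=O: 1 × 486 = 486
    Σ(broken) = 1374 kJ
  Bonds formed (products):
    O-H: 4 × 480 = 1920
    Σ(formed) = 1920 kJ
  ΔH_II = 1374 − 1920 = −546 kJ
ΔH_I − ΔH_II = +469 kJ, so reaction II has the more negative ΔH; |ΔH_I − ΔH_II| = 469 kJ.

Reaction II, by 469 kJ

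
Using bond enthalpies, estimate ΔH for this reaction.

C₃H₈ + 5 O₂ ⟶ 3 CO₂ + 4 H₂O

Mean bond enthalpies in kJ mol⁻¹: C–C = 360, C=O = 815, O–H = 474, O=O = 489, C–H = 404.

Bonds broken (reactants):
  C–C: 2 × 360 = 720
  C–H: 8 × 404 = 3232
  O=O: 5 × 489 = 2445
  Σ(broken) = 6397 kJ
Bonds formed (products):
  C=O: 6 × 815 = 4890
  O–H: 8 × 474 = 3792
  Σ(formed) = 8682 kJ
ΔH = Σ(broken) − Σ(formed) = 6397 − 8682 = −2285 kJ

ΔH ≈ −2285 kJ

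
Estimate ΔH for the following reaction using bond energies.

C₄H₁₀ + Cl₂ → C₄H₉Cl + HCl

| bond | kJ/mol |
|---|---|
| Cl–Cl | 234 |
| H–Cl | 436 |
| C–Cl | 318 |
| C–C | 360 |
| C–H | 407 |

ΔH ≈ −113 kJ

Bonds broken (reactants):
  C–C: 3 × 360 = 1080
  C–H: 10 × 407 = 4070
  Cl–Cl: 1 × 234 = 234
  Σ(broken) = 5384 kJ
Bonds formed (products):
  C–C: 3 × 360 = 1080
  C–Cl: 1 × 318 = 318
  C–H: 9 × 407 = 3663
  H–Cl: 1 × 436 = 436
  Σ(formed) = 5497 kJ
ΔH = Σ(broken) − Σ(formed) = 5384 − 5497 = −113 kJ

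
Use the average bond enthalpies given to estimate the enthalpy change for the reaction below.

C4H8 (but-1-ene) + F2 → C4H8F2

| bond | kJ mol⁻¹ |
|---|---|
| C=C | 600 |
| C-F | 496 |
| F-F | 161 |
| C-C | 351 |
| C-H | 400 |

Bonds broken (reactants):
  C-C: 2 × 351 = 702
  C-H: 8 × 400 = 3200
  C=C: 1 × 600 = 600
  F-F: 1 × 161 = 161
  Σ(broken) = 4663 kJ
Bonds formed (products):
  C-C: 3 × 351 = 1053
  C-F: 2 × 496 = 992
  C-H: 8 × 400 = 3200
  Σ(formed) = 5245 kJ
ΔH = Σ(broken) − Σ(formed) = 4663 − 5245 = −582 kJ

ΔH ≈ −582 kJ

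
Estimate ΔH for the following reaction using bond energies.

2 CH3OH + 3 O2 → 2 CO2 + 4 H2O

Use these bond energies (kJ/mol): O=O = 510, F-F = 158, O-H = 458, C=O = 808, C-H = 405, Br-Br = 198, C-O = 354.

Bonds broken (reactants):
  C-H: 6 × 405 = 2430
  C-O: 2 × 354 = 708
  O-H: 2 × 458 = 916
  O=O: 3 × 510 = 1530
  Σ(broken) = 5584 kJ
Bonds formed (products):
  C=O: 4 × 808 = 3232
  O-H: 8 × 458 = 3664
  Σ(formed) = 6896 kJ
ΔH = Σ(broken) − Σ(formed) = 5584 − 6896 = −1312 kJ

ΔH ≈ −1312 kJ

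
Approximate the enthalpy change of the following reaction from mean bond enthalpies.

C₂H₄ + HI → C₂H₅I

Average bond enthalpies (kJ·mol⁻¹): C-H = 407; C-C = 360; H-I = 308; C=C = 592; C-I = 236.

ΔH ≈ −103 kJ

Bonds broken (reactants):
  C-H: 4 × 407 = 1628
  C=C: 1 × 592 = 592
  H-I: 1 × 308 = 308
  Σ(broken) = 2528 kJ
Bonds formed (products):
  C-C: 1 × 360 = 360
  C-H: 5 × 407 = 2035
  C-I: 1 × 236 = 236
  Σ(formed) = 2631 kJ
ΔH = Σ(broken) − Σ(formed) = 2528 − 2631 = −103 kJ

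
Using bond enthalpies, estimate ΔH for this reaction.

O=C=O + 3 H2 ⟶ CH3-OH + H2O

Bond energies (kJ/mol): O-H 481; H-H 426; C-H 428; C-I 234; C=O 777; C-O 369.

ΔH ≈ −264 kJ

Bonds broken (reactants):
  C=O: 2 × 777 = 1554
  H-H: 3 × 426 = 1278
  Σ(broken) = 2832 kJ
Bonds formed (products):
  C-H: 3 × 428 = 1284
  C-O: 1 × 369 = 369
  O-H: 3 × 481 = 1443
  Σ(formed) = 3096 kJ
ΔH = Σ(broken) − Σ(formed) = 2832 − 3096 = −264 kJ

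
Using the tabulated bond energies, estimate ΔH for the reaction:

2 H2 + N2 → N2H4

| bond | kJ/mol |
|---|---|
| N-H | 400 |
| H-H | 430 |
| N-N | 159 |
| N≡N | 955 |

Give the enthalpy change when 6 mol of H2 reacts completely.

Bonds broken (reactants):
  H-H: 2 × 430 = 860
  N≡N: 1 × 955 = 955
  Σ(broken) = 1815 kJ
Bonds formed (products):
  N-H: 4 × 400 = 1600
  N-N: 1 × 159 = 159
  Σ(formed) = 1759 kJ
ΔH = Σ(broken) − Σ(formed) = 1815 − 1759 = +56 kJ
For 3× the reaction as written: 3 × (+56) = +168 kJ

ΔH = +168 kJ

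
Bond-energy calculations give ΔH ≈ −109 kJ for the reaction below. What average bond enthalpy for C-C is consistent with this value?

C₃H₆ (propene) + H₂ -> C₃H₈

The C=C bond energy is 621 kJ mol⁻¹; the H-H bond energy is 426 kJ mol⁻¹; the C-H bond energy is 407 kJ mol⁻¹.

Let D be the C-C bond energy.
Σ(broken) = 1×D + 6×407 + 1×621 + 1×426 = 3489 + D
Σ(formed) = 2×D + 8×407 = 3256 + 2D
ΔH = Σ(broken) − Σ(formed) = (3489 + D) − (3256 + 2D) = +233 − D
Setting this equal to −109 kJ gives D = 342 kJ/mol.

D(C-C) ≈ 342 kJ/mol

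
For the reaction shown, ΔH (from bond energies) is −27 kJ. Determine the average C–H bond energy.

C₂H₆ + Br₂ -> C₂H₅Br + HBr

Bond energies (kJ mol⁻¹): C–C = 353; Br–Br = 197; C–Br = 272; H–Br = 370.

D(C–H) ≈ 418 kJ/mol

Let D be the C–H bond energy.
Σ(broken) = 1×197 + 1×353 + 6×D = 550 + 6D
Σ(formed) = 1×272 + 1×353 + 5×D + 1×370 = 995 + 5D
ΔH = Σ(broken) − Σ(formed) = (550 + 6D) − (995 + 5D) = −445 + D
Setting this equal to −27 kJ gives D = 418 kJ/mol.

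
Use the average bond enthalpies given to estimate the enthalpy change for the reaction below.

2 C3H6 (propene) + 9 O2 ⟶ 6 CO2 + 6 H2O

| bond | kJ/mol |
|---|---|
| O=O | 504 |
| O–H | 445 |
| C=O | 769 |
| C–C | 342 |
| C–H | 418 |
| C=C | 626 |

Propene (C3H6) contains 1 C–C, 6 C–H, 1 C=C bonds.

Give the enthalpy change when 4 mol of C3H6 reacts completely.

ΔH = −6160 kJ

Bonds broken (reactants):
  C–C: 2 × 342 = 684
  C–H: 12 × 418 = 5016
  C=C: 2 × 626 = 1252
  O=O: 9 × 504 = 4536
  Σ(broken) = 11488 kJ
Bonds formed (products):
  C=O: 12 × 769 = 9228
  O–H: 12 × 445 = 5340
  Σ(formed) = 14568 kJ
ΔH = Σ(broken) − Σ(formed) = 11488 − 14568 = −3080 kJ
For 2× the reaction as written: 2 × (−3080) = −6160 kJ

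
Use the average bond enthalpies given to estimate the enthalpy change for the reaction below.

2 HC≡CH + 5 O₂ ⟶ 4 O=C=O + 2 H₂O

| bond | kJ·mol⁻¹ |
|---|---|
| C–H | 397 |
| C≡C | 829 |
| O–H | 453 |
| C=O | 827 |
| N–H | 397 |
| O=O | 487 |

ΔH ≈ −2747 kJ

Bonds broken (reactants):
  C≡C: 2 × 829 = 1658
  C–H: 4 × 397 = 1588
  O=O: 5 × 487 = 2435
  Σ(broken) = 5681 kJ
Bonds formed (products):
  C=O: 8 × 827 = 6616
  O–H: 4 × 453 = 1812
  Σ(formed) = 8428 kJ
ΔH = Σ(broken) − Σ(formed) = 5681 − 8428 = −2747 kJ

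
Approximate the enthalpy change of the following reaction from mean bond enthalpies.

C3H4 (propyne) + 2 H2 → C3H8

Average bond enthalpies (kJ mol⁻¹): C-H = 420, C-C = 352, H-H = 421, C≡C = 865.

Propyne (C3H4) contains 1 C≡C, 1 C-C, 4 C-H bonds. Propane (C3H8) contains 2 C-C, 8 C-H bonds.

Bonds broken (reactants):
  C≡C: 1 × 865 = 865
  C-C: 1 × 352 = 352
  C-H: 4 × 420 = 1680
  H-H: 2 × 421 = 842
  Σ(broken) = 3739 kJ
Bonds formed (products):
  C-C: 2 × 352 = 704
  C-H: 8 × 420 = 3360
  Σ(formed) = 4064 kJ
ΔH = Σ(broken) − Σ(formed) = 3739 − 4064 = −325 kJ

ΔH ≈ −325 kJ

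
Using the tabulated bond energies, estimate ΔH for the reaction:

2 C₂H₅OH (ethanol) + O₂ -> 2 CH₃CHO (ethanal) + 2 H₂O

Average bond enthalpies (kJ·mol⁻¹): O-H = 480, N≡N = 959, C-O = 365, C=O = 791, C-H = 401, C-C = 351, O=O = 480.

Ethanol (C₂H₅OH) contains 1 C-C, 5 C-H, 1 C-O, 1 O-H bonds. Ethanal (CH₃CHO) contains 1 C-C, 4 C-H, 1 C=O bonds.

ΔH ≈ −530 kJ

Bonds broken (reactants):
  C-C: 2 × 351 = 702
  C-H: 10 × 401 = 4010
  C-O: 2 × 365 = 730
  O-H: 2 × 480 = 960
  O=O: 1 × 480 = 480
  Σ(broken) = 6882 kJ
Bonds formed (products):
  C-C: 2 × 351 = 702
  C-H: 8 × 401 = 3208
  C=O: 2 × 791 = 1582
  O-H: 4 × 480 = 1920
  Σ(formed) = 7412 kJ
ΔH = Σ(broken) − Σ(formed) = 6882 − 7412 = −530 kJ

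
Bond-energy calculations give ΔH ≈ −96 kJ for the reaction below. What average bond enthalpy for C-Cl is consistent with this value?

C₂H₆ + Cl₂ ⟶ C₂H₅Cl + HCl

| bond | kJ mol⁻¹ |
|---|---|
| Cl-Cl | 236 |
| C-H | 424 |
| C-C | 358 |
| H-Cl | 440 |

D(C-Cl) ≈ 316 kJ/mol

Let D be the C-Cl bond energy.
Σ(broken) = 1×358 + 6×424 + 1×236 = 3138
Σ(formed) = 1×358 + 1×D + 5×424 + 1×440 = 2918 + D
ΔH = Σ(broken) − Σ(formed) = (3138) − (2918 + D) = +220 − D
Setting this equal to −96 kJ gives D = 316 kJ/mol.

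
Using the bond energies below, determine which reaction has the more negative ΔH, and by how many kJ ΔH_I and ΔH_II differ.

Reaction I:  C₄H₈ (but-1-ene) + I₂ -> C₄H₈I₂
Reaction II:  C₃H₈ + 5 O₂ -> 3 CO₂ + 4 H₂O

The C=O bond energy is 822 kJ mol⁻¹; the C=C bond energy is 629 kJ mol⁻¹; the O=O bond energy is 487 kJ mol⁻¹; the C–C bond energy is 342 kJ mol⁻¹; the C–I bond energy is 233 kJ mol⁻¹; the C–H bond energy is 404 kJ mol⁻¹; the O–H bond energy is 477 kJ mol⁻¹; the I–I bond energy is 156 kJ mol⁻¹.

Reaction I:
  Bonds broken (reactants):
    C–C: 2 × 342 = 684
    C–H: 8 × 404 = 3232
    C=C: 1 × 629 = 629
    I–I: 1 × 156 = 156
    Σ(broken) = 4701 kJ
  Bonds formed (products):
    C–C: 3 × 342 = 1026
    C–H: 8 × 404 = 3232
    C–I: 2 × 233 = 466
    Σ(formed) = 4724 kJ
  ΔH_I = 4701 − 4724 = −23 kJ
Reaction II:
  Bonds broken (reactants):
    C–C: 2 × 342 = 684
    C–H: 8 × 404 = 3232
    O=O: 5 × 487 = 2435
    Σ(broken) = 6351 kJ
  Bonds formed (products):
    C=O: 6 × 822 = 4932
    O–H: 8 × 477 = 3816
    Σ(formed) = 8748 kJ
  ΔH_II = 6351 − 8748 = −2397 kJ
ΔH_I − ΔH_II = +2374 kJ, so reaction II has the more negative ΔH; |ΔH_I − ΔH_II| = 2374 kJ.

Reaction II, by 2374 kJ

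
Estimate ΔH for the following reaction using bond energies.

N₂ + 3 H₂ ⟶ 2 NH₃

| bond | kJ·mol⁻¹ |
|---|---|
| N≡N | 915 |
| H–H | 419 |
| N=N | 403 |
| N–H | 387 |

Bonds broken (reactants):
  H–H: 3 × 419 = 1257
  N≡N: 1 × 915 = 915
  Σ(broken) = 2172 kJ
Bonds formed (products):
  N–H: 6 × 387 = 2322
  Σ(formed) = 2322 kJ
ΔH = Σ(broken) − Σ(formed) = 2172 − 2322 = −150 kJ

ΔH ≈ −150 kJ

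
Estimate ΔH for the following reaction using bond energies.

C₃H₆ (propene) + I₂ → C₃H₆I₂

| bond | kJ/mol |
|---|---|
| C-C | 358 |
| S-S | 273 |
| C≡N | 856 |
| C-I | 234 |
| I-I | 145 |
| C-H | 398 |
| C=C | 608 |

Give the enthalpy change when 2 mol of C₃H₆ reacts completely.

Bonds broken (reactants):
  C-C: 1 × 358 = 358
  C-H: 6 × 398 = 2388
  C=C: 1 × 608 = 608
  I-I: 1 × 145 = 145
  Σ(broken) = 3499 kJ
Bonds formed (products):
  C-C: 2 × 358 = 716
  C-H: 6 × 398 = 2388
  C-I: 2 × 234 = 468
  Σ(formed) = 3572 kJ
ΔH = Σ(broken) − Σ(formed) = 3499 − 3572 = −73 kJ
For 2× the reaction as written: 2 × (−73) = −146 kJ

ΔH = −146 kJ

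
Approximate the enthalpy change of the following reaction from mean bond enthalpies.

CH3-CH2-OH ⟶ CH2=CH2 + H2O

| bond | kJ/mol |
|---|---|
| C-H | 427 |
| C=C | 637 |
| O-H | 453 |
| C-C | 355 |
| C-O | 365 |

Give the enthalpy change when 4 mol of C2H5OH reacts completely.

ΔH = +228 kJ

Bonds broken (reactants):
  C-C: 1 × 355 = 355
  C-H: 5 × 427 = 2135
  C-O: 1 × 365 = 365
  O-H: 1 × 453 = 453
  Σ(broken) = 3308 kJ
Bonds formed (products):
  C-H: 4 × 427 = 1708
  C=C: 1 × 637 = 637
  O-H: 2 × 453 = 906
  Σ(formed) = 3251 kJ
ΔH = Σ(broken) − Σ(formed) = 3308 − 3251 = +57 kJ
For 4× the reaction as written: 4 × (+57) = +228 kJ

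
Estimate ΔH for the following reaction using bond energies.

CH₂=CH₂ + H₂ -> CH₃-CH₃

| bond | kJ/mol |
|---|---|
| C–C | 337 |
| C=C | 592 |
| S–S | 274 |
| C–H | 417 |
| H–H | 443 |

Bonds broken (reactants):
  C–H: 4 × 417 = 1668
  C=C: 1 × 592 = 592
  H–H: 1 × 443 = 443
  Σ(broken) = 2703 kJ
Bonds formed (products):
  C–C: 1 × 337 = 337
  C–H: 6 × 417 = 2502
  Σ(formed) = 2839 kJ
ΔH = Σ(broken) − Σ(formed) = 2703 − 2839 = −136 kJ

ΔH ≈ −136 kJ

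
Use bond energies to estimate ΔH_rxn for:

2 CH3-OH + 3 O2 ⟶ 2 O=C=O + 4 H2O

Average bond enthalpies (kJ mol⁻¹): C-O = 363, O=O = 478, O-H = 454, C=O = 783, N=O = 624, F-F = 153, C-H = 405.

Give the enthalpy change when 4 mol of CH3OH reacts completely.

Bonds broken (reactants):
  C-H: 6 × 405 = 2430
  C-O: 2 × 363 = 726
  O-H: 2 × 454 = 908
  O=O: 3 × 478 = 1434
  Σ(broken) = 5498 kJ
Bonds formed (products):
  C=O: 4 × 783 = 3132
  O-H: 8 × 454 = 3632
  Σ(formed) = 6764 kJ
ΔH = Σ(broken) − Σ(formed) = 5498 − 6764 = −1266 kJ
For 2× the reaction as written: 2 × (−1266) = −2532 kJ

ΔH = −2532 kJ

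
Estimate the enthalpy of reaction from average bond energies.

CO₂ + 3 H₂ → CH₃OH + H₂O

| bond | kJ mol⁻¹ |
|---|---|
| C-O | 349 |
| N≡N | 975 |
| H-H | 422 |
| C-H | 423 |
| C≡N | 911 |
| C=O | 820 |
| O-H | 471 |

Bonds broken (reactants):
  C=O: 2 × 820 = 1640
  H-H: 3 × 422 = 1266
  Σ(broken) = 2906 kJ
Bonds formed (products):
  C-H: 3 × 423 = 1269
  C-O: 1 × 349 = 349
  O-H: 3 × 471 = 1413
  Σ(formed) = 3031 kJ
ΔH = Σ(broken) − Σ(formed) = 2906 − 3031 = −125 kJ

ΔH ≈ −125 kJ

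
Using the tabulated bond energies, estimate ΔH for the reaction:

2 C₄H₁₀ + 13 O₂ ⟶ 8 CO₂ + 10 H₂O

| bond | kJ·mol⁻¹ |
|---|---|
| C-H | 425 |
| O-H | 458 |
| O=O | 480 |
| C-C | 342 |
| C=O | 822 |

ΔH ≈ −5520 kJ

Bonds broken (reactants):
  C-C: 6 × 342 = 2052
  C-H: 20 × 425 = 8500
  O=O: 13 × 480 = 6240
  Σ(broken) = 16792 kJ
Bonds formed (products):
  C=O: 16 × 822 = 13152
  O-H: 20 × 458 = 9160
  Σ(formed) = 22312 kJ
ΔH = Σ(broken) − Σ(formed) = 16792 − 22312 = −5520 kJ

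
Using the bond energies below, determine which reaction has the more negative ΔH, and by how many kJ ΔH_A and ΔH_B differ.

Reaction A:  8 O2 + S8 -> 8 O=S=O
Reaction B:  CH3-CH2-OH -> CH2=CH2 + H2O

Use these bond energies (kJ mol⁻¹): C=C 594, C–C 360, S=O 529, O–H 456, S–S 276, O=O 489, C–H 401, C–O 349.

Reaction A:
  Bonds broken (reactants):
    O=O: 8 × 489 = 3912
    S–S: 8 × 276 = 2208
    Σ(broken) = 6120 kJ
  Bonds formed (products):
    S=O: 16 × 529 = 8464
    Σ(formed) = 8464 kJ
  ΔH_A = 6120 − 8464 = −2344 kJ
Reaction B:
  Bonds broken (reactants):
    C–C: 1 × 360 = 360
    C–H: 5 × 401 = 2005
    C–O: 1 × 349 = 349
    O–H: 1 × 456 = 456
    Σ(broken) = 3170 kJ
  Bonds formed (products):
    C–H: 4 × 401 = 1604
    C=C: 1 × 594 = 594
    O–H: 2 × 456 = 912
    Σ(formed) = 3110 kJ
  ΔH_B = 3170 − 3110 = +60 kJ
ΔH_A − ΔH_B = −2404 kJ, so reaction A has the more negative ΔH; |ΔH_A − ΔH_B| = 2404 kJ.

Reaction A, by 2404 kJ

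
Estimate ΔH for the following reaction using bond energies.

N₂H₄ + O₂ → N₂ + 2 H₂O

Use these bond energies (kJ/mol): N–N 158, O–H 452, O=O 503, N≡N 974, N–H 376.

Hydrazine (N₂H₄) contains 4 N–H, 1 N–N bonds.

ΔH ≈ −617 kJ

Bonds broken (reactants):
  N–H: 4 × 376 = 1504
  N–N: 1 × 158 = 158
  O=O: 1 × 503 = 503
  Σ(broken) = 2165 kJ
Bonds formed (products):
  N≡N: 1 × 974 = 974
  O–H: 4 × 452 = 1808
  Σ(formed) = 2782 kJ
ΔH = Σ(broken) − Σ(formed) = 2165 − 2782 = −617 kJ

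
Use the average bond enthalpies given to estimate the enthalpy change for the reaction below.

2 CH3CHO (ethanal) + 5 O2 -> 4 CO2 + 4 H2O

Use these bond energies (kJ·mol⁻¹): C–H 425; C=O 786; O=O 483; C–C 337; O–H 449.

ΔH ≈ −1819 kJ

Bonds broken (reactants):
  C–C: 2 × 337 = 674
  C–H: 8 × 425 = 3400
  C=O: 2 × 786 = 1572
  O=O: 5 × 483 = 2415
  Σ(broken) = 8061 kJ
Bonds formed (products):
  C=O: 8 × 786 = 6288
  O–H: 8 × 449 = 3592
  Σ(formed) = 9880 kJ
ΔH = Σ(broken) − Σ(formed) = 8061 − 9880 = −1819 kJ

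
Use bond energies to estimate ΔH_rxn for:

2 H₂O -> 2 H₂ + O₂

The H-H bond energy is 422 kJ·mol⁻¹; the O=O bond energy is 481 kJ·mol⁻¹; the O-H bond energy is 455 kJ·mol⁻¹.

ΔH ≈ +495 kJ

Bonds broken (reactants):
  O-H: 4 × 455 = 1820
  Σ(broken) = 1820 kJ
Bonds formed (products):
  H-H: 2 × 422 = 844
  O=O: 1 × 481 = 481
  Σ(formed) = 1325 kJ
ΔH = Σ(broken) − Σ(formed) = 1820 − 1325 = +495 kJ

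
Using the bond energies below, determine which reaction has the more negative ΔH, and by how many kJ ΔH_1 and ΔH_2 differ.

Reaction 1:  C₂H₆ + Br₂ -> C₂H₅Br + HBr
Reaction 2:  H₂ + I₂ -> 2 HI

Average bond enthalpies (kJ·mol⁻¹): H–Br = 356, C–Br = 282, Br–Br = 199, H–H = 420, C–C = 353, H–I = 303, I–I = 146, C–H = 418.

Reaction 2, by 19 kJ

Reaction 1:
  Bonds broken (reactants):
    Br–Br: 1 × 199 = 199
    C–C: 1 × 353 = 353
    C–H: 6 × 418 = 2508
    Σ(broken) = 3060 kJ
  Bonds formed (products):
    C–Br: 1 × 282 = 282
    C–C: 1 × 353 = 353
    C–H: 5 × 418 = 2090
    H–Br: 1 × 356 = 356
    Σ(formed) = 3081 kJ
  ΔH_1 = 3060 − 3081 = −21 kJ
Reaction 2:
  Bonds broken (reactants):
    H–H: 1 × 420 = 420
    I–I: 1 × 146 = 146
    Σ(broken) = 566 kJ
  Bonds formed (products):
    H–I: 2 × 303 = 606
    Σ(formed) = 606 kJ
  ΔH_2 = 566 − 606 = −40 kJ
ΔH_1 − ΔH_2 = +19 kJ, so reaction 2 has the more negative ΔH; |ΔH_1 − ΔH_2| = 19 kJ.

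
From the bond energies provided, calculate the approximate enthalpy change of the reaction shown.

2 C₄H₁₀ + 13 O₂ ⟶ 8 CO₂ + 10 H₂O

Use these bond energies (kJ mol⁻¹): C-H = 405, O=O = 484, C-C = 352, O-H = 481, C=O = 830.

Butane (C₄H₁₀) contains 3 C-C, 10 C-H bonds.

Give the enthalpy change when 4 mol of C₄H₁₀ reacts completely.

ΔH = −12792 kJ

Bonds broken (reactants):
  C-C: 6 × 352 = 2112
  C-H: 20 × 405 = 8100
  O=O: 13 × 484 = 6292
  Σ(broken) = 16504 kJ
Bonds formed (products):
  C=O: 16 × 830 = 13280
  O-H: 20 × 481 = 9620
  Σ(formed) = 22900 kJ
ΔH = Σ(broken) − Σ(formed) = 16504 − 22900 = −6396 kJ
For 2× the reaction as written: 2 × (−6396) = −12792 kJ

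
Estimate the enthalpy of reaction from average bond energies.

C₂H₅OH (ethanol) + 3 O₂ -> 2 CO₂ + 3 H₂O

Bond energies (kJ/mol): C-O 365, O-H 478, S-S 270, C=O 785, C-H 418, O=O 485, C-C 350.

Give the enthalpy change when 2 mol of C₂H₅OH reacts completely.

ΔH = −2540 kJ

Bonds broken (reactants):
  C-C: 1 × 350 = 350
  C-H: 5 × 418 = 2090
  C-O: 1 × 365 = 365
  O-H: 1 × 478 = 478
  O=O: 3 × 485 = 1455
  Σ(broken) = 4738 kJ
Bonds formed (products):
  C=O: 4 × 785 = 3140
  O-H: 6 × 478 = 2868
  Σ(formed) = 6008 kJ
ΔH = Σ(broken) − Σ(formed) = 4738 − 6008 = −1270 kJ
For 2× the reaction as written: 2 × (−1270) = −2540 kJ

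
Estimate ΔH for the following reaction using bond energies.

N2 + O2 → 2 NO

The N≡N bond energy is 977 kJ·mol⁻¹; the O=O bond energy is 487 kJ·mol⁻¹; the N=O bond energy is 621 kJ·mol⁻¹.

Bonds broken (reactants):
  N≡N: 1 × 977 = 977
  O=O: 1 × 487 = 487
  Σ(broken) = 1464 kJ
Bonds formed (products):
  N=O: 2 × 621 = 1242
  Σ(formed) = 1242 kJ
ΔH = Σ(broken) − Σ(formed) = 1464 − 1242 = +222 kJ

ΔH ≈ +222 kJ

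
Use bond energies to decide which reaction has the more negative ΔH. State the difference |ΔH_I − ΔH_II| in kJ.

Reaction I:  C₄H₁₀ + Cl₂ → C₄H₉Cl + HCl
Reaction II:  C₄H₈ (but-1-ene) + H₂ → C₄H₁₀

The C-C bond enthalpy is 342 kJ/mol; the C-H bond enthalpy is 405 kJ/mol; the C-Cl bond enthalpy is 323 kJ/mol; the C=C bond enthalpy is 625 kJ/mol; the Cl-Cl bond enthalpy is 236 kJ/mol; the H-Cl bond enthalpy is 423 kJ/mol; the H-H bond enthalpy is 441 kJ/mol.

Reaction I:
  Bonds broken (reactants):
    C-C: 3 × 342 = 1026
    C-H: 10 × 405 = 4050
    Cl-Cl: 1 × 236 = 236
    Σ(broken) = 5312 kJ
  Bonds formed (products):
    C-C: 3 × 342 = 1026
    C-Cl: 1 × 323 = 323
    C-H: 9 × 405 = 3645
    H-Cl: 1 × 423 = 423
    Σ(formed) = 5417 kJ
  ΔH_I = 5312 − 5417 = −105 kJ
Reaction II:
  Bonds broken (reactants):
    C-C: 2 × 342 = 684
    C-H: 8 × 405 = 3240
    C=C: 1 × 625 = 625
    H-H: 1 × 441 = 441
    Σ(broken) = 4990 kJ
  Bonds formed (products):
    C-C: 3 × 342 = 1026
    C-H: 10 × 405 = 4050
    Σ(formed) = 5076 kJ
  ΔH_II = 4990 − 5076 = −86 kJ
ΔH_I − ΔH_II = −19 kJ, so reaction I has the more negative ΔH; |ΔH_I − ΔH_II| = 19 kJ.

Reaction I, by 19 kJ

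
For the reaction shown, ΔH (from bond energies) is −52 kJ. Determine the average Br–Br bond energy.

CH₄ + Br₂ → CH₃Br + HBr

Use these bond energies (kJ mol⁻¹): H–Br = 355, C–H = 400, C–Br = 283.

Let D be the Br–Br bond energy.
Σ(broken) = 1×D + 4×400 = 1600 + D
Σ(formed) = 1×283 + 3×400 + 1×355 = 1838
ΔH = Σ(broken) − Σ(formed) = (1600 + D) − (1838) = −238 + D
Setting this equal to −52 kJ gives D = 186 kJ/mol.

D(Br–Br) ≈ 186 kJ/mol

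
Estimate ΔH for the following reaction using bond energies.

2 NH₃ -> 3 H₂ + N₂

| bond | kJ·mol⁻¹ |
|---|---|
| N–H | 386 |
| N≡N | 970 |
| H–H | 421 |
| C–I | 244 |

ΔH ≈ +83 kJ

Bonds broken (reactants):
  N–H: 6 × 386 = 2316
  Σ(broken) = 2316 kJ
Bonds formed (products):
  H–H: 3 × 421 = 1263
  N≡N: 1 × 970 = 970
  Σ(formed) = 2233 kJ
ΔH = Σ(broken) − Σ(formed) = 2316 − 2233 = +83 kJ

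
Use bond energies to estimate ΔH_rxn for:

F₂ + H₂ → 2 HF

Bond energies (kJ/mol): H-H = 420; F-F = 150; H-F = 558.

Bonds broken (reactants):
  F-F: 1 × 150 = 150
  H-H: 1 × 420 = 420
  Σ(broken) = 570 kJ
Bonds formed (products):
  H-F: 2 × 558 = 1116
  Σ(formed) = 1116 kJ
ΔH = Σ(broken) − Σ(formed) = 570 − 1116 = −546 kJ

ΔH ≈ −546 kJ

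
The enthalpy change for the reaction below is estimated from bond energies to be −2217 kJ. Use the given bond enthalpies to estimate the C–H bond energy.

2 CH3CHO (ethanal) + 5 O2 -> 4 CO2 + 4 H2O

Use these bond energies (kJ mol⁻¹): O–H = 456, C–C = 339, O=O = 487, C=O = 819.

Let D be the C–H bond energy.
Σ(broken) = 2×339 + 8×D + 2×819 + 5×487 = 4751 + 8D
Σ(formed) = 8×819 + 8×456 = 10200
ΔH = Σ(broken) − Σ(formed) = (4751 + 8D) − (10200) = −5449 + 8D
Setting this equal to −2217 kJ gives 8D = 3232, so D = 404 kJ/mol.

D(C–H) ≈ 404 kJ/mol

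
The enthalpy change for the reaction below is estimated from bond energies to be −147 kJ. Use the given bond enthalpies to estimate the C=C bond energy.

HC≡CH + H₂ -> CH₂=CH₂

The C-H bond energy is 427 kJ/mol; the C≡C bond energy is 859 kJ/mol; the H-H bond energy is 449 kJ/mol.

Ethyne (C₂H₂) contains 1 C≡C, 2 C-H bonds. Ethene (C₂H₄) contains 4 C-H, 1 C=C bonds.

D(C=C) ≈ 601 kJ/mol

Let D be the C=C bond energy.
Σ(broken) = 1×859 + 2×427 + 1×449 = 2162
Σ(formed) = 4×427 + 1×D = 1708 + D
ΔH = Σ(broken) − Σ(formed) = (2162) − (1708 + D) = +454 − D
Setting this equal to −147 kJ gives D = 601 kJ/mol.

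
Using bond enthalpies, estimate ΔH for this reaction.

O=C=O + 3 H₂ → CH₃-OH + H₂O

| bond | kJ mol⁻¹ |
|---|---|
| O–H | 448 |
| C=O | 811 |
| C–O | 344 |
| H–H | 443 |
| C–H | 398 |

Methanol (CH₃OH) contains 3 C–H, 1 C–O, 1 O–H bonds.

ΔH ≈ +69 kJ

Bonds broken (reactants):
  C=O: 2 × 811 = 1622
  H–H: 3 × 443 = 1329
  Σ(broken) = 2951 kJ
Bonds formed (products):
  C–H: 3 × 398 = 1194
  C–O: 1 × 344 = 344
  O–H: 3 × 448 = 1344
  Σ(formed) = 2882 kJ
ΔH = Σ(broken) − Σ(formed) = 2951 − 2882 = +69 kJ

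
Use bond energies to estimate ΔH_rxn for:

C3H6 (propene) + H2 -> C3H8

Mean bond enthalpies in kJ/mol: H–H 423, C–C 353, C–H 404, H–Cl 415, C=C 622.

Bonds broken (reactants):
  C–C: 1 × 353 = 353
  C–H: 6 × 404 = 2424
  C=C: 1 × 622 = 622
  H–H: 1 × 423 = 423
  Σ(broken) = 3822 kJ
Bonds formed (products):
  C–C: 2 × 353 = 706
  C–H: 8 × 404 = 3232
  Σ(formed) = 3938 kJ
ΔH = Σ(broken) − Σ(formed) = 3822 − 3938 = −116 kJ

ΔH ≈ −116 kJ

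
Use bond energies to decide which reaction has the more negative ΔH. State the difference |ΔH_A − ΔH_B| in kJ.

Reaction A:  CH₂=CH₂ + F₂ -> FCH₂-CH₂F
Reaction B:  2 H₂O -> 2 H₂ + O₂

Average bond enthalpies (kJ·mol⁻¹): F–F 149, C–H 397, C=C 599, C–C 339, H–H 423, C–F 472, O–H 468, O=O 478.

Reaction A:
  Bonds broken (reactants):
    C–H: 4 × 397 = 1588
    C=C: 1 × 599 = 599
    F–F: 1 × 149 = 149
    Σ(broken) = 2336 kJ
  Bonds formed (products):
    C–C: 1 × 339 = 339
    C–F: 2 × 472 = 944
    C–H: 4 × 397 = 1588
    Σ(formed) = 2871 kJ
  ΔH_A = 2336 − 2871 = −535 kJ
Reaction B:
  Bonds broken (reactants):
    O–H: 4 × 468 = 1872
    Σ(broken) = 1872 kJ
  Bonds formed (products):
    H–H: 2 × 423 = 846
    O=O: 1 × 478 = 478
    Σ(formed) = 1324 kJ
  ΔH_B = 1872 − 1324 = +548 kJ
ΔH_A − ΔH_B = −1083 kJ, so reaction A has the more negative ΔH; |ΔH_A − ΔH_B| = 1083 kJ.

Reaction A, by 1083 kJ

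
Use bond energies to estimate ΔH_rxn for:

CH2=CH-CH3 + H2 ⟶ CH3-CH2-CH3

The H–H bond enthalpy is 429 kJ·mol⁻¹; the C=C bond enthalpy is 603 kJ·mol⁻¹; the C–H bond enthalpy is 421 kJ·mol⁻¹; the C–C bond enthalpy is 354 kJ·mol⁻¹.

ΔH ≈ −164 kJ

Bonds broken (reactants):
  C–C: 1 × 354 = 354
  C–H: 6 × 421 = 2526
  C=C: 1 × 603 = 603
  H–H: 1 × 429 = 429
  Σ(broken) = 3912 kJ
Bonds formed (products):
  C–C: 2 × 354 = 708
  C–H: 8 × 421 = 3368
  Σ(formed) = 4076 kJ
ΔH = Σ(broken) − Σ(formed) = 3912 − 4076 = −164 kJ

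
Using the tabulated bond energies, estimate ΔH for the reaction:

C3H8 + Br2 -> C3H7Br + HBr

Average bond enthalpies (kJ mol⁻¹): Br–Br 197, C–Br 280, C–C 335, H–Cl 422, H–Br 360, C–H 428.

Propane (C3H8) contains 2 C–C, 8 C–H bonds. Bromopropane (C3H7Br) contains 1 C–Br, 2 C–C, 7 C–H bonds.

Bonds broken (reactants):
  Br–Br: 1 × 197 = 197
  C–C: 2 × 335 = 670
  C–H: 8 × 428 = 3424
  Σ(broken) = 4291 kJ
Bonds formed (products):
  C–Br: 1 × 280 = 280
  C–C: 2 × 335 = 670
  C–H: 7 × 428 = 2996
  H–Br: 1 × 360 = 360
  Σ(formed) = 4306 kJ
ΔH = Σ(broken) − Σ(formed) = 4291 − 4306 = −15 kJ

ΔH ≈ −15 kJ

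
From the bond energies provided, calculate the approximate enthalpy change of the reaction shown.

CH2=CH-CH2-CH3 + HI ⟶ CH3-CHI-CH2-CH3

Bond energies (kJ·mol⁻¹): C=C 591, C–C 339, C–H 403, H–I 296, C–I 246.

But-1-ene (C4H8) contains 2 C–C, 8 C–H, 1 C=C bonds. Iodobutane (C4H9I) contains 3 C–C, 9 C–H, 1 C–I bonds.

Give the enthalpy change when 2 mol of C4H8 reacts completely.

Bonds broken (reactants):
  C–C: 2 × 339 = 678
  C–H: 8 × 403 = 3224
  C=C: 1 × 591 = 591
  H–I: 1 × 296 = 296
  Σ(broken) = 4789 kJ
Bonds formed (products):
  C–C: 3 × 339 = 1017
  C–H: 9 × 403 = 3627
  C–I: 1 × 246 = 246
  Σ(formed) = 4890 kJ
ΔH = Σ(broken) − Σ(formed) = 4789 − 4890 = −101 kJ
For 2× the reaction as written: 2 × (−101) = −202 kJ

ΔH = −202 kJ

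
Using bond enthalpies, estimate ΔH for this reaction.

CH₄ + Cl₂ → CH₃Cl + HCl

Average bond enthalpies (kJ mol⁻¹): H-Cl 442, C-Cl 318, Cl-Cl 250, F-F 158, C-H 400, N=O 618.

Bonds broken (reactants):
  C-H: 4 × 400 = 1600
  Cl-Cl: 1 × 250 = 250
  Σ(broken) = 1850 kJ
Bonds formed (products):
  C-Cl: 1 × 318 = 318
  C-H: 3 × 400 = 1200
  H-Cl: 1 × 442 = 442
  Σ(formed) = 1960 kJ
ΔH = Σ(broken) − Σ(formed) = 1850 − 1960 = −110 kJ

ΔH ≈ −110 kJ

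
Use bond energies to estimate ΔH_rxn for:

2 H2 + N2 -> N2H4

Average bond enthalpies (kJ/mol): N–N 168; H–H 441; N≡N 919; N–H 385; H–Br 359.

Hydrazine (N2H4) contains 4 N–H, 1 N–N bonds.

Bonds broken (reactants):
  H–H: 2 × 441 = 882
  N≡N: 1 × 919 = 919
  Σ(broken) = 1801 kJ
Bonds formed (products):
  N–H: 4 × 385 = 1540
  N–N: 1 × 168 = 168
  Σ(formed) = 1708 kJ
ΔH = Σ(broken) − Σ(formed) = 1801 − 1708 = +93 kJ

ΔH ≈ +93 kJ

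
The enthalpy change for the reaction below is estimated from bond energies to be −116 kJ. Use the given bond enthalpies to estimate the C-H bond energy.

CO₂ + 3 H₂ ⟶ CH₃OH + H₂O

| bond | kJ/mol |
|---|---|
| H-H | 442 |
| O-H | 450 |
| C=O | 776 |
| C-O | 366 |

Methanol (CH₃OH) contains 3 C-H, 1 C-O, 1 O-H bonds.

D(C-H) ≈ 426 kJ/mol

Let D be the C-H bond energy.
Σ(broken) = 2×776 + 3×442 = 2878
Σ(formed) = 3×D + 1×366 + 3×450 = 1716 + 3D
ΔH = Σ(broken) − Σ(formed) = (2878) − (1716 + 3D) = +1162 − 3D
Setting this equal to −116 kJ gives 3D = 1278, so D = 426 kJ/mol.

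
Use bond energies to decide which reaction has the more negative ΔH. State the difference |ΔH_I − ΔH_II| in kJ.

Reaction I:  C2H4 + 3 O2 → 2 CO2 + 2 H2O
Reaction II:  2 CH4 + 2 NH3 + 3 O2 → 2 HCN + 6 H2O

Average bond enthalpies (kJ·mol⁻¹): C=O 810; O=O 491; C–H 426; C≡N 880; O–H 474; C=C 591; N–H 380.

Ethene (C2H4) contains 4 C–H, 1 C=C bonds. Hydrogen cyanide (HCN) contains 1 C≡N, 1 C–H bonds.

Reaction I:
  Bonds broken (reactants):
    C–H: 4 × 426 = 1704
    C=C: 1 × 591 = 591
    O=O: 3 × 491 = 1473
    Σ(broken) = 3768 kJ
  Bonds formed (products):
    C=O: 4 × 810 = 3240
    O–H: 4 × 474 = 1896
    Σ(formed) = 5136 kJ
  ΔH_I = 3768 − 5136 = −1368 kJ
Reaction II:
  Bonds broken (reactants):
    C–H: 8 × 426 = 3408
    N–H: 6 × 380 = 2280
    O=O: 3 × 491 = 1473
    Σ(broken) = 7161 kJ
  Bonds formed (products):
    C≡N: 2 × 880 = 1760
    C–H: 2 × 426 = 852
    O–H: 12 × 474 = 5688
    Σ(formed) = 8300 kJ
  ΔH_II = 7161 − 8300 = −1139 kJ
ΔH_I − ΔH_II = −229 kJ, so reaction I has the more negative ΔH; |ΔH_I − ΔH_II| = 229 kJ.

Reaction I, by 229 kJ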